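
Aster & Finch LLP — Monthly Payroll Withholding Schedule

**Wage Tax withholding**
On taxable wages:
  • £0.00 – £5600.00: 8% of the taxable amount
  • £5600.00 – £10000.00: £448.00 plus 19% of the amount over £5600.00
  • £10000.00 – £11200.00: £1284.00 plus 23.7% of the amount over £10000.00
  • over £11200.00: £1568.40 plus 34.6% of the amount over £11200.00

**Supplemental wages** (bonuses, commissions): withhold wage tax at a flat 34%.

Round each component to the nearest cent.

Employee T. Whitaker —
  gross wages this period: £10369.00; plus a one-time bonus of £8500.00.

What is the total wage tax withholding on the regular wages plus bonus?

£4261.45

Wage Tax: taxable = £10369.00
  £1284.00 + 23.7% × (£10369.00 − £10000.00) = £1284.00 + 23.7% × £369.00 = £1371.45
Supplemental (34% flat on bonus): 34% × £8500.00 = £2890.00
Total wage tax: £1371.45 + £2890.00 = £4261.45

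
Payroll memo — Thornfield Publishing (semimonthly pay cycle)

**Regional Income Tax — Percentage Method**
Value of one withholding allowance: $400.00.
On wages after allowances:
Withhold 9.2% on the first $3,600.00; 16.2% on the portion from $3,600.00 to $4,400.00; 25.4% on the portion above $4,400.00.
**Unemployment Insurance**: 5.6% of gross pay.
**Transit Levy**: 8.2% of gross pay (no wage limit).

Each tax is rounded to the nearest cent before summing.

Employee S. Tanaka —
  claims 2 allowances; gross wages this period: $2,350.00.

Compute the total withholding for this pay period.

Regional Income Tax: taxable = $2,350.00 − 2×$400.00 = $1,550.00
  9.2% × $1,550.00 = $142.60
Unemployment Insurance: 5.6% × $2,350.00 = $131.60
Transit Levy: 8.2% × $2,350.00 = $192.70
Total: $142.60 + $131.60 + $192.70 = $466.90

$466.90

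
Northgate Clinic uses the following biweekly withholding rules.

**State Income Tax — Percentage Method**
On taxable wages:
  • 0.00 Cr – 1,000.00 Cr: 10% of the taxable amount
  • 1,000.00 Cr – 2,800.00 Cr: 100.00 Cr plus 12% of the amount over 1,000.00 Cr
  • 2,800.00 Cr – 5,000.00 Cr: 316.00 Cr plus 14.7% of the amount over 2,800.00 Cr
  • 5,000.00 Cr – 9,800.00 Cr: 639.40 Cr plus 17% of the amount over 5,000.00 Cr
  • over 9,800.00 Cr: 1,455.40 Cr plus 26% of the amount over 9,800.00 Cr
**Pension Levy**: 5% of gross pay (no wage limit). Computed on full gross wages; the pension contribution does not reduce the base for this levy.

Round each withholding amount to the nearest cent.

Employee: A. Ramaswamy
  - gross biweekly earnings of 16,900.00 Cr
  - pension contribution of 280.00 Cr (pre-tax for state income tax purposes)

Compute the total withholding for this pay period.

State Income Tax: taxable = 16,900.00 Cr − 280.00 Cr = 16,620.00 Cr
  1,455.40 Cr + 26% × (16,620.00 Cr − 9,800.00 Cr) = 1,455.40 Cr + 26% × 6,820.00 Cr = 3,228.60 Cr
Pension Levy: 5% × 16,900.00 Cr = 845.00 Cr
Total: 3,228.60 Cr + 845.00 Cr = 4,073.60 Cr

4,073.60 Cr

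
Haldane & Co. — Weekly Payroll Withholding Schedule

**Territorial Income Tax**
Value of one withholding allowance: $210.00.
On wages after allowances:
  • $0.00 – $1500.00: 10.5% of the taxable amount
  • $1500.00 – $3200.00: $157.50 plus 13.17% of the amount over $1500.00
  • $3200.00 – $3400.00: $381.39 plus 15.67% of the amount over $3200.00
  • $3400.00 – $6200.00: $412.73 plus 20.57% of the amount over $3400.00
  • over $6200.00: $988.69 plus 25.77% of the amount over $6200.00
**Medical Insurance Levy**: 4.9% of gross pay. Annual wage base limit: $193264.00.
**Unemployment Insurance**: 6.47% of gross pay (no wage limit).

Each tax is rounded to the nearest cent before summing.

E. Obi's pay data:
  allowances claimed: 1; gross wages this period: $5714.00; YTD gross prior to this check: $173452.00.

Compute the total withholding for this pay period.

Territorial Income Tax: taxable = $5714.00 − 1×$210.00 = $5504.00
  $412.73 + 20.57% × ($5504.00 − $3400.00) = $412.73 + 20.57% × $2104.00 = $845.52
Medical Insurance Levy: 4.9% × $5714.00 = $279.99
Unemployment Insurance: 6.47% × $5714.00 = $369.70
Total: $845.52 + $279.99 + $369.70 = $1495.21

$1495.21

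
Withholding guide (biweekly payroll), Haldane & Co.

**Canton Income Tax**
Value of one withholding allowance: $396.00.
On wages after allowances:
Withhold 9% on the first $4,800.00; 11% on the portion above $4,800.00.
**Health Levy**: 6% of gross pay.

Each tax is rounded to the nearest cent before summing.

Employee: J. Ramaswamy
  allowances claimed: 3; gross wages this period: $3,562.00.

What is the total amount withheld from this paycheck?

$427.38

Canton Income Tax: taxable = $3,562.00 − 3×$396.00 = $2,374.00
  9% × $2,374.00 = $213.66
Health Levy: 6% × $3,562.00 = $213.72
Total: $213.66 + $213.72 = $427.38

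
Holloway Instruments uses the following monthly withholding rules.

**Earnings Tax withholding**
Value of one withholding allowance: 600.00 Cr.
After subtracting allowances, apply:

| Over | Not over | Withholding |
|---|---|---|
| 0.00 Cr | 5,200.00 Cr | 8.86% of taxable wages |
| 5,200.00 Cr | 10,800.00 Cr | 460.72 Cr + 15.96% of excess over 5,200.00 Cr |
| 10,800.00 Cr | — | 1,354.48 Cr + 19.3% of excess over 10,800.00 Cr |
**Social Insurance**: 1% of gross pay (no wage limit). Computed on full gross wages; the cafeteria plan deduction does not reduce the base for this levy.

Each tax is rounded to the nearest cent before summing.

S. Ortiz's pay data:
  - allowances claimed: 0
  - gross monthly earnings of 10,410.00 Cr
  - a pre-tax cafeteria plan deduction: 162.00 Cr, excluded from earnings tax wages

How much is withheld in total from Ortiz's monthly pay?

Earnings Tax: taxable = 10,410.00 Cr − 162.00 Cr = 10,248.00 Cr
  460.72 Cr + 15.96% × (10,248.00 Cr − 5,200.00 Cr) = 460.72 Cr + 15.96% × 5,048.00 Cr = 1,266.38 Cr
Social Insurance: 1% × 10,410.00 Cr = 104.10 Cr
Total: 1,266.38 Cr + 104.10 Cr = 1,370.48 Cr

1,370.48 Cr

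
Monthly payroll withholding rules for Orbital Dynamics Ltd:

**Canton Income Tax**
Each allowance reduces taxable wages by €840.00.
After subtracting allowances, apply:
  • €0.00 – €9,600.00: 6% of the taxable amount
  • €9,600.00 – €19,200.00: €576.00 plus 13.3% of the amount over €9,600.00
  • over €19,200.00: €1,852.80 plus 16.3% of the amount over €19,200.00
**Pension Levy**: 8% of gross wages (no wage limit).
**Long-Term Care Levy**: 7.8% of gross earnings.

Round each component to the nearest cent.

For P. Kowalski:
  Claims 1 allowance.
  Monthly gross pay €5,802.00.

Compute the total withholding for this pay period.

€1,214.44

Canton Income Tax: taxable = €5,802.00 − 1×€840.00 = €4,962.00
  6% × €4,962.00 = €297.72
Pension Levy: 8% × €5,802.00 = €464.16
Long-Term Care Levy: 7.8% × €5,802.00 = €452.56
Total: €297.72 + €464.16 + €452.56 = €1,214.44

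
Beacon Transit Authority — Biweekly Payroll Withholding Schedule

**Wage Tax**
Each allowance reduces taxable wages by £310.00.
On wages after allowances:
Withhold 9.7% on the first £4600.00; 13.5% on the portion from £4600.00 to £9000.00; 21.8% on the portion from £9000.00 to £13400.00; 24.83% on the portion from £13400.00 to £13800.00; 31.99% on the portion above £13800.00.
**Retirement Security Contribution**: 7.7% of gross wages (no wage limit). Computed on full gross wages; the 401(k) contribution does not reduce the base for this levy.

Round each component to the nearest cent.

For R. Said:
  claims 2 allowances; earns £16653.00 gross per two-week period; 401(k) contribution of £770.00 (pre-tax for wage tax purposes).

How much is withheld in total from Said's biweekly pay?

Wage Tax: taxable = £16653.00 − £770.00 − 2×£310.00 = £15263.00
  £2098.72 + 31.99% × (£15263.00 − £13800.00) = £2098.72 + 31.99% × £1463.00 = £2566.73
Retirement Security Contribution: 7.7% × £16653.00 = £1282.28
Total: £2566.73 + £1282.28 = £3849.01

£3849.01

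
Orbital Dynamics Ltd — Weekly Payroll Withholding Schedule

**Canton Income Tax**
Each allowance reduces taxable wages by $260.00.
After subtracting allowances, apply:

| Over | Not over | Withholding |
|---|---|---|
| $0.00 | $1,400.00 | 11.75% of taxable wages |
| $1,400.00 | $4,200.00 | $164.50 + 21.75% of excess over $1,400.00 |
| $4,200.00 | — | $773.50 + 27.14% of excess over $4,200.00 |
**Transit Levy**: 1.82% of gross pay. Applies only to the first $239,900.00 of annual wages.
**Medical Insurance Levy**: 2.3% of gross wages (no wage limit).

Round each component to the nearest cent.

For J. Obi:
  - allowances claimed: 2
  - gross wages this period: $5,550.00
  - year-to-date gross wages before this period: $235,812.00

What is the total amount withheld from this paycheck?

Canton Income Tax: taxable = $5,550.00 − 2×$260.00 = $5,030.00
  $773.50 + 27.14% × ($5,030.00 − $4,200.00) = $773.50 + 27.14% × $830.00 = $998.76
Transit Levy: cap $239,900.00 − YTD $235,812.00 = $4,088.00 subject; 1.82% × $4,088.00 = $74.40
Medical Insurance Levy: 2.3% × $5,550.00 = $127.65
Total: $998.76 + $74.40 + $127.65 = $1,200.81

$1,200.81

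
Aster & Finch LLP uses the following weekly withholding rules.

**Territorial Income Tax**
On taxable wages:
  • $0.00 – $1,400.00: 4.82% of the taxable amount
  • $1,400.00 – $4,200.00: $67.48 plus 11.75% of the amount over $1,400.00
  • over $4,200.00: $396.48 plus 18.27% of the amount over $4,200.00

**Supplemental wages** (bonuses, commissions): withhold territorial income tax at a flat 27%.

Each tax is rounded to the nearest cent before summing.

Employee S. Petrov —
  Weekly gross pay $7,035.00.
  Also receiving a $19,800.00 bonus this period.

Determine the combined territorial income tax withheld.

Territorial Income Tax: taxable = $7,035.00
  $396.48 + 18.27% × ($7,035.00 − $4,200.00) = $396.48 + 18.27% × $2,835.00 = $914.43
Supplemental (27% flat on bonus): 27% × $19,800.00 = $5,346.00
Total territorial income tax: $914.43 + $5,346.00 = $6,260.43

$6,260.43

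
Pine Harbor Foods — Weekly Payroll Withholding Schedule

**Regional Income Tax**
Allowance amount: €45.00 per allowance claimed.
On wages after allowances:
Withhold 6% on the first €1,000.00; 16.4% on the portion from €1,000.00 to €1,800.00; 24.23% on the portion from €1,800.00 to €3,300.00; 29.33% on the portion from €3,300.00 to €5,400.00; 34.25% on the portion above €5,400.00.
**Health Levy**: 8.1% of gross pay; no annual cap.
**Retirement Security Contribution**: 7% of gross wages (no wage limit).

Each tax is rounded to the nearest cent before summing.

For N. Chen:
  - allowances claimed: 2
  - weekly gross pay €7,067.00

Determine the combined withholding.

Regional Income Tax: taxable = €7,067.00 − 2×€45.00 = €6,977.00
  €1,170.58 + 34.25% × (€6,977.00 − €5,400.00) = €1,170.58 + 34.25% × €1,577.00 = €1,710.70
Health Levy: 8.1% × €7,067.00 = €572.43
Retirement Security Contribution: 7% × €7,067.00 = €494.69
Total: €1,710.70 + €572.43 + €494.69 = €2,777.82

€2,777.82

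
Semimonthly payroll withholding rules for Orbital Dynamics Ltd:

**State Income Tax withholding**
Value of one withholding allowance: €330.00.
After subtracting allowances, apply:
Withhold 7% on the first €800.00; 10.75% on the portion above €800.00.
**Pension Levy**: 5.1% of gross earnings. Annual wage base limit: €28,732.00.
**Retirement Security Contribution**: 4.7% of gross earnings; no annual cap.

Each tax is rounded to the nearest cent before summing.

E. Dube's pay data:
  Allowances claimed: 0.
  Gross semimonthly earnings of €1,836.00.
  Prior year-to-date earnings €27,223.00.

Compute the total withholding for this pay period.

€330.62

State Income Tax: taxable = €1,836.00
  €56.00 + 10.75% × (€1,836.00 − €800.00) = €56.00 + 10.75% × €1,036.00 = €167.37
Pension Levy: cap €28,732.00 − YTD €27,223.00 = €1,509.00 subject; 5.1% × €1,509.00 = €76.96
Retirement Security Contribution: 4.7% × €1,836.00 = €86.29
Total: €167.37 + €76.96 + €86.29 = €330.62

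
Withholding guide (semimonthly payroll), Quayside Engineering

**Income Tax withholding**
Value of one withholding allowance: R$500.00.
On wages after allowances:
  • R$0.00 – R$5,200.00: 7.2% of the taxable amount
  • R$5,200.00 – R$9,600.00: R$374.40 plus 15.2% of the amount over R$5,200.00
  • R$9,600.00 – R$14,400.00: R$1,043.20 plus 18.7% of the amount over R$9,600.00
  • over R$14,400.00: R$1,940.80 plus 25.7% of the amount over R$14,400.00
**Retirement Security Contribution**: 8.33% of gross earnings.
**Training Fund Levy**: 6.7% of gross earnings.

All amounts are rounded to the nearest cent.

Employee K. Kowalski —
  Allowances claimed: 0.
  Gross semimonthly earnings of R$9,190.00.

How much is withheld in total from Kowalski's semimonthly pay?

R$2,362.14

Income Tax: taxable = R$9,190.00
  R$374.40 + 15.2% × (R$9,190.00 − R$5,200.00) = R$374.40 + 15.2% × R$3,990.00 = R$980.88
Retirement Security Contribution: 8.33% × R$9,190.00 = R$765.53
Training Fund Levy: 6.7% × R$9,190.00 = R$615.73
Total: R$980.88 + R$765.53 + R$615.73 = R$2,362.14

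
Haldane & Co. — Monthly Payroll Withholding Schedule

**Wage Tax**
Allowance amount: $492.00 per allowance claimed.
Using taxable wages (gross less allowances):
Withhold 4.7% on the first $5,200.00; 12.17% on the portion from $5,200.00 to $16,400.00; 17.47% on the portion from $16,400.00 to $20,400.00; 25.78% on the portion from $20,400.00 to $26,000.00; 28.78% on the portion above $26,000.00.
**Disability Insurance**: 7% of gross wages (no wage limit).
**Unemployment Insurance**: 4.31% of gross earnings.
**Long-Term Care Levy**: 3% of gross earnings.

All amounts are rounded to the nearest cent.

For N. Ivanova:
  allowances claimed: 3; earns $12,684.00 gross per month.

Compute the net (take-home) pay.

Wage Tax: taxable = $12,684.00 − 3×$492.00 = $11,208.00
  $244.40 + 12.17% × ($11,208.00 − $5,200.00) = $244.40 + 12.17% × $6,008.00 = $975.57
Disability Insurance: 7% × $12,684.00 = $887.88
Unemployment Insurance: 4.31% × $12,684.00 = $546.68
Long-Term Care Levy: 3% × $12,684.00 = $380.52
Total withheld: $975.57 + $887.88 + $546.68 + $380.52 = $2,790.65
Net pay: $12,684.00 − $2,790.65 = $9,893.35

$9,893.35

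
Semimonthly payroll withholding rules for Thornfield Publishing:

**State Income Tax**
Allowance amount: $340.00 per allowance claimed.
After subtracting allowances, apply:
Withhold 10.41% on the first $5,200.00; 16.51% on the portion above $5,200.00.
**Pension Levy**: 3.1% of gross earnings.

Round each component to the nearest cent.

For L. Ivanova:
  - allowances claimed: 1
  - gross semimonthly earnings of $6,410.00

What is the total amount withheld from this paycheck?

State Income Tax: taxable = $6,410.00 − 1×$340.00 = $6,070.00
  $541.32 + 16.51% × ($6,070.00 − $5,200.00) = $541.32 + 16.51% × $870.00 = $684.96
Pension Levy: 3.1% × $6,410.00 = $198.71
Total: $684.96 + $198.71 = $883.67

$883.67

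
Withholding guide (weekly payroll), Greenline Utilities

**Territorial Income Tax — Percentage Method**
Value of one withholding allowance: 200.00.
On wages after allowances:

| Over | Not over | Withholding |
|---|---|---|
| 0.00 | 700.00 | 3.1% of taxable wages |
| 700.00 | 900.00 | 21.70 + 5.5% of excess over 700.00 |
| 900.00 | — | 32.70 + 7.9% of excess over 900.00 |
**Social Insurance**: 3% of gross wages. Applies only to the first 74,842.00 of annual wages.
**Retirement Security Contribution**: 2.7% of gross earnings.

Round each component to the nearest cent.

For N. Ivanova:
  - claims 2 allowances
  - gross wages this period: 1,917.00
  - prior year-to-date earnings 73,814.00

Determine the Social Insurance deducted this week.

30.84

Social Insurance: cap 74,842.00 − YTD 73,814.00 = 1,028.00 subject; 3% × 1,028.00 = 30.84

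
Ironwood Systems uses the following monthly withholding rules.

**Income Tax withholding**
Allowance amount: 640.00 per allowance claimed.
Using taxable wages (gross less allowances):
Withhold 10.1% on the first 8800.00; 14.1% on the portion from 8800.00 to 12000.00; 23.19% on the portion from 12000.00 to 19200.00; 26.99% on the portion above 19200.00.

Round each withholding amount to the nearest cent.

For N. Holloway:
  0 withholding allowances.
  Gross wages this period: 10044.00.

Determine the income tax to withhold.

1064.20

Income Tax: taxable = 10044.00
  888.80 + 14.1% × (10044.00 − 8800.00) = 888.80 + 14.1% × 1244.00 = 1064.20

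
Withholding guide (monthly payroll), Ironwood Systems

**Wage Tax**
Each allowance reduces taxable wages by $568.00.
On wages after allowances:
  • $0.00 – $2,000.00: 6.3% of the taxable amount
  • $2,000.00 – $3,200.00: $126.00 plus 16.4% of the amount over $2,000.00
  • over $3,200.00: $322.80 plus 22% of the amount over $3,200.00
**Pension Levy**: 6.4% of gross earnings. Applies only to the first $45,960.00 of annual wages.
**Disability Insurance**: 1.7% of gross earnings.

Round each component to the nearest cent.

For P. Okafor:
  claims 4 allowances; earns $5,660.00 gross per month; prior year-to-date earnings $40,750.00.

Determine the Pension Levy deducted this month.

Pension Levy: cap $45,960.00 − YTD $40,750.00 = $5,210.00 subject; 6.4% × $5,210.00 = $333.44

$333.44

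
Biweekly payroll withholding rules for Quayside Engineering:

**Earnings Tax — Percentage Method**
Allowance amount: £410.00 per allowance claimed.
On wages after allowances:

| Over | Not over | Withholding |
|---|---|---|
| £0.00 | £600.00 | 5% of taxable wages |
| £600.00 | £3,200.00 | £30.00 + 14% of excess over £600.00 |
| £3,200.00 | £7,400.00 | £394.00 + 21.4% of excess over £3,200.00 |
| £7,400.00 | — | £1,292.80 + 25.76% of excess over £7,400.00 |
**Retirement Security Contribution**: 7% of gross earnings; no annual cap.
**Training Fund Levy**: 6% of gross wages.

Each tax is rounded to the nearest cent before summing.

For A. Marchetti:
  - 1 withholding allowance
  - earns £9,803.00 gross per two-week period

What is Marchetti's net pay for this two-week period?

Earnings Tax: taxable = £9,803.00 − 1×£410.00 = £9,393.00
  £1,292.80 + 25.76% × (£9,393.00 − £7,400.00) = £1,292.80 + 25.76% × £1,993.00 = £1,806.20
Retirement Security Contribution: 7% × £9,803.00 = £686.21
Training Fund Levy: 6% × £9,803.00 = £588.18
Total withheld: £1,806.20 + £686.21 + £588.18 = £3,080.59
Net pay: £9,803.00 − £3,080.59 = £6,722.41

£6,722.41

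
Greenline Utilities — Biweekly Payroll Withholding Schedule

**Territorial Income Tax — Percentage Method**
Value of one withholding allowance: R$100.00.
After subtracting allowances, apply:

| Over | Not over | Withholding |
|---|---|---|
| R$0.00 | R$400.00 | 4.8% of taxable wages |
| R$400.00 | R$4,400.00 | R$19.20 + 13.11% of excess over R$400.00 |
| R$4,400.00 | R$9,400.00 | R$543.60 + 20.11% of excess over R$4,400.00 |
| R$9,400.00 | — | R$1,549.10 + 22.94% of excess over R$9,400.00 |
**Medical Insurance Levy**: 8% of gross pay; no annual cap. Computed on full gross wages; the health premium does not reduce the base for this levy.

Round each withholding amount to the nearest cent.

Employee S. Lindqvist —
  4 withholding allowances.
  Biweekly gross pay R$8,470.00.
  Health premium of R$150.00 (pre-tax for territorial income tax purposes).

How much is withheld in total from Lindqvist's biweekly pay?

R$1,929.07

Territorial Income Tax: taxable = R$8,470.00 − R$150.00 − 4×R$100.00 = R$7,920.00
  R$543.60 + 20.11% × (R$7,920.00 − R$4,400.00) = R$543.60 + 20.11% × R$3,520.00 = R$1,251.47
Medical Insurance Levy: 8% × R$8,470.00 = R$677.60
Total: R$1,251.47 + R$677.60 = R$1,929.07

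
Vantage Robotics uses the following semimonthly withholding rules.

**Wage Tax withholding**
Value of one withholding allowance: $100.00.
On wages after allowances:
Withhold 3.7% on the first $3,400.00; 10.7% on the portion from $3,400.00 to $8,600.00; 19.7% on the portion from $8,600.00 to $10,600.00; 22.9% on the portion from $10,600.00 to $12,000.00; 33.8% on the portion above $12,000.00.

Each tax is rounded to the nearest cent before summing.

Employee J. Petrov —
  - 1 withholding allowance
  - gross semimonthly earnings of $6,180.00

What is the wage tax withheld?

Wage Tax: taxable = $6,180.00 − 1×$100.00 = $6,080.00
  $125.80 + 10.7% × ($6,080.00 − $3,400.00) = $125.80 + 10.7% × $2,680.00 = $412.56

$412.56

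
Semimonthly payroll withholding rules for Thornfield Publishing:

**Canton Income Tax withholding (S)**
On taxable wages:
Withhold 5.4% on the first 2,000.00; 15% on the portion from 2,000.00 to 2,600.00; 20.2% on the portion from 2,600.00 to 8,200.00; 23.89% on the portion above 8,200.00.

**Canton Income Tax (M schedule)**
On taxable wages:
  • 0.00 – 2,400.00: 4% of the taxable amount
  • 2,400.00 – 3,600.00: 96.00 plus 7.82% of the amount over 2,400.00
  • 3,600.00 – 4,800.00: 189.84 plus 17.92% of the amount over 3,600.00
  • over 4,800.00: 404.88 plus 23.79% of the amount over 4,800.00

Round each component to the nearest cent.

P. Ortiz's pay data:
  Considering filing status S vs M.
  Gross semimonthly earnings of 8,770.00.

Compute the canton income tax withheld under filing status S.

Canton Income Tax (S): taxable = 8,770.00
  1,329.20 + 23.89% × (8,770.00 − 8,200.00) = 1,329.20 + 23.89% × 570.00 = 1,465.37

1,465.37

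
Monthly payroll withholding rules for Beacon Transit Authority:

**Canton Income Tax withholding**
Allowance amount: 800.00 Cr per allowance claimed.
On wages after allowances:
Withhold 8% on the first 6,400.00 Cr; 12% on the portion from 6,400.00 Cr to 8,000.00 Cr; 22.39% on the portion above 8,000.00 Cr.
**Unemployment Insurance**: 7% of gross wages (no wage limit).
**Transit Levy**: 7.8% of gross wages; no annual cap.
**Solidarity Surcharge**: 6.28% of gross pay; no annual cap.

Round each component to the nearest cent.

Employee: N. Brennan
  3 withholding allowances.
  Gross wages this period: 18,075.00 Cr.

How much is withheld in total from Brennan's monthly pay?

6,232.64 Cr

Canton Income Tax: taxable = 18,075.00 Cr − 3×800.00 Cr = 15,675.00 Cr
  704.00 Cr + 22.39% × (15,675.00 Cr − 8,000.00 Cr) = 704.00 Cr + 22.39% × 7,675.00 Cr = 2,422.43 Cr
Unemployment Insurance: 7% × 18,075.00 Cr = 1,265.25 Cr
Transit Levy: 7.8% × 18,075.00 Cr = 1,409.85 Cr
Solidarity Surcharge: 6.28% × 18,075.00 Cr = 1,135.11 Cr
Total: 2,422.43 Cr + 1,265.25 Cr + 1,409.85 Cr + 1,135.11 Cr = 6,232.64 Cr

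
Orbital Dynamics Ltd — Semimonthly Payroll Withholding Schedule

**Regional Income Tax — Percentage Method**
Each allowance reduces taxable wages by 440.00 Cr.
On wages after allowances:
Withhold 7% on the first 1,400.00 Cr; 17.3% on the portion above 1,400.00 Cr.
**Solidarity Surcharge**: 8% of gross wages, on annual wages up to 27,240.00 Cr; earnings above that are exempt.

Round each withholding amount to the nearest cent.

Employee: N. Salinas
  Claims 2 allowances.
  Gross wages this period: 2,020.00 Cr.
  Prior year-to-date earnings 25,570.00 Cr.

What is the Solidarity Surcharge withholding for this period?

133.60 Cr

Solidarity Surcharge: cap 27,240.00 Cr − YTD 25,570.00 Cr = 1,670.00 Cr subject; 8% × 1,670.00 Cr = 133.60 Cr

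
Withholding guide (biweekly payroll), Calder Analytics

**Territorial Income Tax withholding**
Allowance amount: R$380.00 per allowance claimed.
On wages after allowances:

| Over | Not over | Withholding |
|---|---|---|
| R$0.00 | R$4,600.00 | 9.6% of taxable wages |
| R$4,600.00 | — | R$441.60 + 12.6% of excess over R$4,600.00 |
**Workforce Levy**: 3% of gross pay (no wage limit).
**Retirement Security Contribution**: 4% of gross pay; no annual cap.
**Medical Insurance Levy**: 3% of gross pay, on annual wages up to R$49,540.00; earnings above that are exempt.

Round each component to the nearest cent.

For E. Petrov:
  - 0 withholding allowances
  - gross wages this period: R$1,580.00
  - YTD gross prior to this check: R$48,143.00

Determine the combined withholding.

Territorial Income Tax: taxable = R$1,580.00
  9.6% × R$1,580.00 = R$151.68
Workforce Levy: 3% × R$1,580.00 = R$47.40
Retirement Security Contribution: 4% × R$1,580.00 = R$63.20
Medical Insurance Levy: cap R$49,540.00 − YTD R$48,143.00 = R$1,397.00 subject; 3% × R$1,397.00 = R$41.91
Total: R$151.68 + R$47.40 + R$63.20 + R$41.91 = R$304.19

R$304.19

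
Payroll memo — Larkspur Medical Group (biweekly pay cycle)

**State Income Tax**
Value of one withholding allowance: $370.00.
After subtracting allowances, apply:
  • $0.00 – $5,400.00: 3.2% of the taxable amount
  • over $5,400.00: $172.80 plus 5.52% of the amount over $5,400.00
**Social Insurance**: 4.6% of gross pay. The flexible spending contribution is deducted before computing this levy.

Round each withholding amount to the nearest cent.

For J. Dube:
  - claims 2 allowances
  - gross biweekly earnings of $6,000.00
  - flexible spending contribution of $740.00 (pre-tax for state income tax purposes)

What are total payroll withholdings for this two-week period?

$386.60

State Income Tax: taxable = $6,000.00 − $740.00 − 2×$370.00 = $4,520.00
  3.2% × $4,520.00 = $144.64
Social Insurance: 4.6% × $5,260.00 = $241.96
Total: $144.64 + $241.96 = $386.60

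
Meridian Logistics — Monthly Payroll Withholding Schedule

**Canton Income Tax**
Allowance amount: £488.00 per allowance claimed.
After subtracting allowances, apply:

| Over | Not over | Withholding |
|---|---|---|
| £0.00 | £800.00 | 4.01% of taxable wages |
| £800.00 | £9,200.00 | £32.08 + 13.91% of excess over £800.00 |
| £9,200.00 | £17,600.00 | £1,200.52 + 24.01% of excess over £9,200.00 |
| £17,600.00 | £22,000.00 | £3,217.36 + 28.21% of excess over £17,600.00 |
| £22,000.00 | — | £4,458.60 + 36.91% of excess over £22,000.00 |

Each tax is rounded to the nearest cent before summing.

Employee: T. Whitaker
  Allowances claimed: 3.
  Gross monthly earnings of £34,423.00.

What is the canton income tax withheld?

Canton Income Tax: taxable = £34,423.00 − 3×£488.00 = £32,959.00
  £4,458.60 + 36.91% × (£32,959.00 − £22,000.00) = £4,458.60 + 36.91% × £10,959.00 = £8,503.57

£8,503.57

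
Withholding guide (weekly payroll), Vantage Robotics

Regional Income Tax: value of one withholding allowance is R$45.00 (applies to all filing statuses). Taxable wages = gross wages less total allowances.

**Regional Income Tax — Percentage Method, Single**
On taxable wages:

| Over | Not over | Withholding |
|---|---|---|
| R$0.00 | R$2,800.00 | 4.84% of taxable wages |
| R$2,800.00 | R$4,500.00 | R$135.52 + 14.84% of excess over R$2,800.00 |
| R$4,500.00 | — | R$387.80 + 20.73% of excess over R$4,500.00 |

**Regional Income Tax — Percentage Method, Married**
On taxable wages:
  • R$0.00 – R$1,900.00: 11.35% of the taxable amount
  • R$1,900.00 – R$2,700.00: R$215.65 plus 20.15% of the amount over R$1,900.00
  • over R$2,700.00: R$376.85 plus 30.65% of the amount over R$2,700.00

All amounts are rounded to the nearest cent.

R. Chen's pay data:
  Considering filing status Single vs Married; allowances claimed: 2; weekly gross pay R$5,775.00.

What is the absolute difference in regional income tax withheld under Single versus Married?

R$658.30

Regional Income Tax (Single): taxable = R$5,775.00 − 2×R$45.00 = R$5,685.00
  R$387.80 + 20.73% × (R$5,685.00 − R$4,500.00) = R$387.80 + 20.73% × R$1,185.00 = R$633.45
Regional Income Tax (Married): taxable = R$5,775.00 − 2×R$45.00 = R$5,685.00
  R$376.85 + 30.65% × (R$5,685.00 − R$2,700.00) = R$376.85 + 30.65% × R$2,985.00 = R$1,291.75
Difference: |R$633.45 − R$1,291.75| = R$658.30 (higher under Married)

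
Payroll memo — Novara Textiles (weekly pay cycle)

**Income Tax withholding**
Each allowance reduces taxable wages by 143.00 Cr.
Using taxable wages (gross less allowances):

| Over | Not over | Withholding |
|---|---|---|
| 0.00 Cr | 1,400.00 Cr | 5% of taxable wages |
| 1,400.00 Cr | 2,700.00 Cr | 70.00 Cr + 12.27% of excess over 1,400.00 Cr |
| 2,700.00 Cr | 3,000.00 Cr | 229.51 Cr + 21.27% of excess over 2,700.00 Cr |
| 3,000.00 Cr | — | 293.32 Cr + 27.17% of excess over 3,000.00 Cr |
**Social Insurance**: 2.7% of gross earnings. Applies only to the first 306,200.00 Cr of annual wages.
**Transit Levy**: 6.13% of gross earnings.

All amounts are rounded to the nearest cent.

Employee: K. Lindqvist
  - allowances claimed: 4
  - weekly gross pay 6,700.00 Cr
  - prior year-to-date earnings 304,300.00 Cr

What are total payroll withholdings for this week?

Income Tax: taxable = 6,700.00 Cr − 4×143.00 Cr = 6,128.00 Cr
  293.32 Cr + 27.17% × (6,128.00 Cr − 3,000.00 Cr) = 293.32 Cr + 27.17% × 3,128.00 Cr = 1,143.20 Cr
Social Insurance: cap 306,200.00 Cr − YTD 304,300.00 Cr = 1,900.00 Cr subject; 2.7% × 1,900.00 Cr = 51.30 Cr
Transit Levy: 6.13% × 6,700.00 Cr = 410.71 Cr
Total: 1,143.20 Cr + 51.30 Cr + 410.71 Cr = 1,605.21 Cr

1,605.21 Cr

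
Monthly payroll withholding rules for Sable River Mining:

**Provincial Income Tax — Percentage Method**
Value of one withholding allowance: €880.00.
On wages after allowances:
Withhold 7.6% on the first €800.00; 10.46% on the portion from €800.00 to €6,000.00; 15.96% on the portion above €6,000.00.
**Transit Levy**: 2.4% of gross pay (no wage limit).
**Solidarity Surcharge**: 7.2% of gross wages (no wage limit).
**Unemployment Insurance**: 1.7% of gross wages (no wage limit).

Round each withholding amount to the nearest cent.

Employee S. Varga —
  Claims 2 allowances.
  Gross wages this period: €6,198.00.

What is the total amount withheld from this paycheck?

Provincial Income Tax: taxable = €6,198.00 − 2×€880.00 = €4,438.00
  €60.80 + 10.46% × (€4,438.00 − €800.00) = €60.80 + 10.46% × €3,638.00 = €441.33
Transit Levy: 2.4% × €6,198.00 = €148.75
Solidarity Surcharge: 7.2% × €6,198.00 = €446.26
Unemployment Insurance: 1.7% × €6,198.00 = €105.37
Total: €441.33 + €148.75 + €446.26 + €105.37 = €1,141.71

€1,141.71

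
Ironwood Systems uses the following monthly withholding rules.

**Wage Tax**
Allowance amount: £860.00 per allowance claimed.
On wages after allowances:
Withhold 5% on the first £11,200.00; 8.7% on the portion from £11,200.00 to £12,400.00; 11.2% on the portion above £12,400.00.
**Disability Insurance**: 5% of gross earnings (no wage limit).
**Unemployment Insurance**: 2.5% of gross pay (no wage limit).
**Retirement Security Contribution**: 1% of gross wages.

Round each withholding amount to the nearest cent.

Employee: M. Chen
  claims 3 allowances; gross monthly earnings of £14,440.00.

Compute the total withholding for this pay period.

£1,844.82

Wage Tax: taxable = £14,440.00 − 3×£860.00 = £11,860.00
  £560.00 + 8.7% × (£11,860.00 − £11,200.00) = £560.00 + 8.7% × £660.00 = £617.42
Disability Insurance: 5% × £14,440.00 = £722.00
Unemployment Insurance: 2.5% × £14,440.00 = £361.00
Retirement Security Contribution: 1% × £14,440.00 = £144.40
Total: £617.42 + £722.00 + £361.00 + £144.40 = £1,844.82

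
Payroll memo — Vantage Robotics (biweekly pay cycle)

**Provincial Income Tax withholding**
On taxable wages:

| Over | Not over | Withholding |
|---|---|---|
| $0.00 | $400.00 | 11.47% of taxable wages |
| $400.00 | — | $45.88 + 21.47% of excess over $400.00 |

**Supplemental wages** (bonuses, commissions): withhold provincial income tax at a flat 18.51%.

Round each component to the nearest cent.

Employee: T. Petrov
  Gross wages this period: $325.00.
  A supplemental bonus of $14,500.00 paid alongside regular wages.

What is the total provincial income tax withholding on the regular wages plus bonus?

Provincial Income Tax: taxable = $325.00
  11.47% × $325.00 = $37.28
Supplemental (18.51% flat on bonus): 18.51% × $14,500.00 = $2,683.95
Total provincial income tax: $37.28 + $2,683.95 = $2,721.23

$2,721.23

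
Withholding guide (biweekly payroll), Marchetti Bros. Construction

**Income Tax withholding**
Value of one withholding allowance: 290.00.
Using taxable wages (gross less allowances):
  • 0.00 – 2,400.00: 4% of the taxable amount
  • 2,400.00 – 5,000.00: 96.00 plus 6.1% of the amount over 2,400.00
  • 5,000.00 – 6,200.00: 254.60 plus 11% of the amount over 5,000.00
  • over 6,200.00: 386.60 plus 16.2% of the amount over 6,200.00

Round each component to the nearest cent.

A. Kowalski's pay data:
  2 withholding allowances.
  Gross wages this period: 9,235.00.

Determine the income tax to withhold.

Income Tax: taxable = 9,235.00 − 2×290.00 = 8,655.00
  386.60 + 16.2% × (8,655.00 − 6,200.00) = 386.60 + 16.2% × 2,455.00 = 784.31

784.31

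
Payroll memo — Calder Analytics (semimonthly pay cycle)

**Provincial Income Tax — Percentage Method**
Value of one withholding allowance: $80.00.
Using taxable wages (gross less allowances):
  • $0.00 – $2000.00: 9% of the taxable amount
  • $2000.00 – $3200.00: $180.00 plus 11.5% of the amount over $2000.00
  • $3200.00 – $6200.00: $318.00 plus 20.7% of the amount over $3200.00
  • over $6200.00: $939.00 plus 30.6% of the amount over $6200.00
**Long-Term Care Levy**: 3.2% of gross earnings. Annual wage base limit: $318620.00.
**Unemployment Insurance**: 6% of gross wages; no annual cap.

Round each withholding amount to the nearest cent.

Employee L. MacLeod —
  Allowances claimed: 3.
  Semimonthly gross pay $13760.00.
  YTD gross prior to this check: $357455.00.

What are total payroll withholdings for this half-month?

Provincial Income Tax: taxable = $13760.00 − 3×$80.00 = $13520.00
  $939.00 + 30.6% × ($13520.00 − $6200.00) = $939.00 + 30.6% × $7320.00 = $3178.92
Long-Term Care Levy: YTD $357455.00 ≥ cap $318620.00 → $0.00
Unemployment Insurance: 6% × $13760.00 = $825.60
Total: $3178.92 + $0.00 + $825.60 = $4004.52

$4004.52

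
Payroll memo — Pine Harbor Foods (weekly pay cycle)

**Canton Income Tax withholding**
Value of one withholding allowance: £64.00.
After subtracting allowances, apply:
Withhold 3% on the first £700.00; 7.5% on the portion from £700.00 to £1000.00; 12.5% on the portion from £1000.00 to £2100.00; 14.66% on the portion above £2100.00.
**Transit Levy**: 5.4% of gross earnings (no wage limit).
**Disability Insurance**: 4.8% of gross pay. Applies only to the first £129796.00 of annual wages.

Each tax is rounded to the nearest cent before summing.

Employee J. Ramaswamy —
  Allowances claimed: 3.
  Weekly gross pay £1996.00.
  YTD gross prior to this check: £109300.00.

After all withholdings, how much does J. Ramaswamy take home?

Canton Income Tax: taxable = £1996.00 − 3×£64.00 = £1804.00
  £43.50 + 12.5% × (£1804.00 − £1000.00) = £43.50 + 12.5% × £804.00 = £144.00
Transit Levy: 5.4% × £1996.00 = £107.78
Disability Insurance: 4.8% × £1996.00 = £95.81
Total withheld: £144.00 + £107.78 + £95.81 = £347.59
Net pay: £1996.00 − £347.59 = £1648.41

£1648.41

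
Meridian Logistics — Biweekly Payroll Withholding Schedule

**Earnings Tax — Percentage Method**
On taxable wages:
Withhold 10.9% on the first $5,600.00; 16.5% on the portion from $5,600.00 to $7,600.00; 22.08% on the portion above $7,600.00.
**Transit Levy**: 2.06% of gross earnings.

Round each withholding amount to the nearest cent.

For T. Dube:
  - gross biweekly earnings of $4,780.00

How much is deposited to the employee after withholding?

Earnings Tax: taxable = $4,780.00
  10.9% × $4,780.00 = $521.02
Transit Levy: 2.06% × $4,780.00 = $98.47
Total withheld: $521.02 + $98.47 = $619.49
Net pay: $4,780.00 − $619.49 = $4,160.51

$4,160.51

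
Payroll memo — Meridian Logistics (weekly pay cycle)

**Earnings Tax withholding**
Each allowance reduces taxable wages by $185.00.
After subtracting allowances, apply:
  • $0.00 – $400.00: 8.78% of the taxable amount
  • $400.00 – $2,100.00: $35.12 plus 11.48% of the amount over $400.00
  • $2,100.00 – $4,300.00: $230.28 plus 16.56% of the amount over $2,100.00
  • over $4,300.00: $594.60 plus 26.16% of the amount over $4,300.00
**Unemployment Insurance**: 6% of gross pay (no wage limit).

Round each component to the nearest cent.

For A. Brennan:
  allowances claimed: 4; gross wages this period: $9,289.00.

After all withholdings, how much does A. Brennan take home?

$7,025.52

Earnings Tax: taxable = $9,289.00 − 4×$185.00 = $8,549.00
  $594.60 + 26.16% × ($8,549.00 − $4,300.00) = $594.60 + 26.16% × $4,249.00 = $1,706.14
Unemployment Insurance: 6% × $9,289.00 = $557.34
Total withheld: $1,706.14 + $557.34 = $2,263.48
Net pay: $9,289.00 − $2,263.48 = $7,025.52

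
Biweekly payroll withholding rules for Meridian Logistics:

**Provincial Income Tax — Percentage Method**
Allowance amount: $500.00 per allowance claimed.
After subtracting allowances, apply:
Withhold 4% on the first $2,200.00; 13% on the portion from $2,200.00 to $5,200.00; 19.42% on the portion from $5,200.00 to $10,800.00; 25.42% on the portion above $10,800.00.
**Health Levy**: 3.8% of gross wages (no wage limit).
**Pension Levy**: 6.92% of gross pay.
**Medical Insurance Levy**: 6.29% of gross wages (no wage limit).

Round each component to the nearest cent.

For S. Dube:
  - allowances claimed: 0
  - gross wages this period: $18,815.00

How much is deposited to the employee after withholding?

$12,011.64

Provincial Income Tax: taxable = $18,815.00
  $1,565.52 + 25.42% × ($18,815.00 − $10,800.00) = $1,565.52 + 25.42% × $8,015.00 = $3,602.93
Health Levy: 3.8% × $18,815.00 = $714.97
Pension Levy: 6.92% × $18,815.00 = $1,302.00
Medical Insurance Levy: 6.29% × $18,815.00 = $1,183.46
Total withheld: $3,602.93 + $714.97 + $1,302.00 + $1,183.46 = $6,803.36
Net pay: $18,815.00 − $6,803.36 = $12,011.64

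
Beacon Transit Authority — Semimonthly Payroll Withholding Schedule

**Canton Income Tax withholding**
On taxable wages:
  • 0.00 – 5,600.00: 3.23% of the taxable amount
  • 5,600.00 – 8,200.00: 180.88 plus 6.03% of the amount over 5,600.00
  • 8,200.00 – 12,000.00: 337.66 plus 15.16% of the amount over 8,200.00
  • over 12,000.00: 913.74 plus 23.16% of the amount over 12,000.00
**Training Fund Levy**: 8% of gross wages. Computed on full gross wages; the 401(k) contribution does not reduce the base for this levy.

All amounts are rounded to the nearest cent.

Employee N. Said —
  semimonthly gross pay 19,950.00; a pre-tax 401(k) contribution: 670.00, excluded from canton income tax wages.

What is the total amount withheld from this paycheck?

4,195.79

Canton Income Tax: taxable = 19,950.00 − 670.00 = 19,280.00
  913.74 + 23.16% × (19,280.00 − 12,000.00) = 913.74 + 23.16% × 7,280.00 = 2,599.79
Training Fund Levy: 8% × 19,950.00 = 1,596.00
Total: 2,599.79 + 1,596.00 = 4,195.79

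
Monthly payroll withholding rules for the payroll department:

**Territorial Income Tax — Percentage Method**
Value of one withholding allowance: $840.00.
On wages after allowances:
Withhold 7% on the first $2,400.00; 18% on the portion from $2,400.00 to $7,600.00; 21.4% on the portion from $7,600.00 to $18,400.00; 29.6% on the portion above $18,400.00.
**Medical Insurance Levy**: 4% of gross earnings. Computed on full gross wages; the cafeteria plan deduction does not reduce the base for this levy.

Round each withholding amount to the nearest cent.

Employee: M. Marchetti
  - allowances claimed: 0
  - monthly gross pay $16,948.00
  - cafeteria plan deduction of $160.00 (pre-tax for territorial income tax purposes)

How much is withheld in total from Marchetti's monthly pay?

$3,748.15

Territorial Income Tax: taxable = $16,948.00 − $160.00 = $16,788.00
  $1,104.00 + 21.4% × ($16,788.00 − $7,600.00) = $1,104.00 + 21.4% × $9,188.00 = $3,070.23
Medical Insurance Levy: 4% × $16,948.00 = $677.92
Total: $3,070.23 + $677.92 = $3,748.15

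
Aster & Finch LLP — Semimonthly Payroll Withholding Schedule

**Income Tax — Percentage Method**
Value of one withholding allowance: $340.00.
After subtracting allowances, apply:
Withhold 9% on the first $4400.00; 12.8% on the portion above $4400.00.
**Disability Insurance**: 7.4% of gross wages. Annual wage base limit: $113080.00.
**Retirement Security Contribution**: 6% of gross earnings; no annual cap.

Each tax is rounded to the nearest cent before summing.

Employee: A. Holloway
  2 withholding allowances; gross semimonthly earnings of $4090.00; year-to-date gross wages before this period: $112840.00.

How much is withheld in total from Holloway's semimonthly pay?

$570.06

Income Tax: taxable = $4090.00 − 2×$340.00 = $3410.00
  9% × $3410.00 = $306.90
Disability Insurance: cap $113080.00 − YTD $112840.00 = $240.00 subject; 7.4% × $240.00 = $17.76
Retirement Security Contribution: 6% × $4090.00 = $245.40
Total: $306.90 + $17.76 + $245.40 = $570.06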